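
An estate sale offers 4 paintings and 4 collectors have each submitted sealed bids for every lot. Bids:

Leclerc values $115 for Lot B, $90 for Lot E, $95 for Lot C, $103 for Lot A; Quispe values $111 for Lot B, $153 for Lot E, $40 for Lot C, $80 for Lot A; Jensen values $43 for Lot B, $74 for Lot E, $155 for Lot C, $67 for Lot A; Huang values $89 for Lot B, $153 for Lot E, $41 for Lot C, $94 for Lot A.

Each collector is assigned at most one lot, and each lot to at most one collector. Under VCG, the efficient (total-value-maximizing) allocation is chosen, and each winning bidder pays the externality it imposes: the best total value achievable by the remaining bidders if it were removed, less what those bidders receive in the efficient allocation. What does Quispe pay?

Quispe pays $12.

Efficient allocation: Leclerc→Lot A ($103), Quispe→Lot B ($111), Jensen→Lot C ($155), Huang→Lot E ($153); total welfare W = $522.
Quispe receives Lot B at value $111, so the others get W − 111 = $411.
Without Quispe: best allocation of the remaining 3 bidders over all 4 lots is Leclerc→Lot B ($115), Jensen→Lot C ($155), Huang→Lot E ($153), total $423.
VCG payment = (others' best without Quispe) − (others' welfare with Quispe) = 423 − 411 = $12.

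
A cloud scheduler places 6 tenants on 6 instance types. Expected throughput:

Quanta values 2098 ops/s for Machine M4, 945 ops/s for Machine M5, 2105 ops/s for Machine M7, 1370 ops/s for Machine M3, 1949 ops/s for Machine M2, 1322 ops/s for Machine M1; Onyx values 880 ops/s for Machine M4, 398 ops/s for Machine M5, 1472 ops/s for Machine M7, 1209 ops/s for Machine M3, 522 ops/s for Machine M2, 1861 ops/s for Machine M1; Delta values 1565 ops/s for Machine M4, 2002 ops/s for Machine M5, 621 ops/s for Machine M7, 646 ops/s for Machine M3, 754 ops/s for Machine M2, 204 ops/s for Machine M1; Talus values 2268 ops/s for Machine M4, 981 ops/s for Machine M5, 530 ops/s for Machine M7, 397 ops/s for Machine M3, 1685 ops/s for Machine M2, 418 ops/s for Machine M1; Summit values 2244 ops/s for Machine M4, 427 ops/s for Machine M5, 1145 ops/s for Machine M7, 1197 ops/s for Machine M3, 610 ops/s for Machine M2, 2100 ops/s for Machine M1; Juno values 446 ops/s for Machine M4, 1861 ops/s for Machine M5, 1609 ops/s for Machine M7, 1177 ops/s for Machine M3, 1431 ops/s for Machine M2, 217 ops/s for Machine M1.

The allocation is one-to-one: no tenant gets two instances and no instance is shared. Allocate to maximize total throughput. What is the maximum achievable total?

Optimal: Quanta→Machine M2 (1949 ops/s), Onyx→Machine M3 (1209 ops/s), Delta→Machine M5 (2002 ops/s), Talus→Machine M4 (2268 ops/s), Summit→Machine M1 (2100 ops/s), Juno→Machine M7 (1609 ops/s) — total 1949+1209+2002+2268+2100+1609 = 11137 ops/s.
Column-greedy (each instance in turn goes to its best remaining tenant) gives 11115 ops/s, worse by 22.
Next-best assignment: Quanta→Machine M7, Onyx→Machine M3, Delta→Machine M5, Talus→Machine M4, Summit→Machine M1, Juno→Machine M2 = 11115 ops/s.
Swapping Talus↔Onyx (Talus→Machine M3 397 ops/s, Onyx→Machine M4 880 ops/s) loses 2200.

Maximum total: 11137 ops/s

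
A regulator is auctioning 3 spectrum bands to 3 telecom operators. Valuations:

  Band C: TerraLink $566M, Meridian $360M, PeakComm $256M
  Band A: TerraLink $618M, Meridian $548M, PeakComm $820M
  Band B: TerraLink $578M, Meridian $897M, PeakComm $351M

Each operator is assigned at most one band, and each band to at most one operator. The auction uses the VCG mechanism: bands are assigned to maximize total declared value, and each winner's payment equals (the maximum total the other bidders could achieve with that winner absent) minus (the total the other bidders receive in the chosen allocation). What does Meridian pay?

Meridian pays $12M.

Efficient allocation: TerraLink→Band C ($566M), Meridian→Band B ($897M), PeakComm→Band A ($820M); total welfare W = $2283M.
Meridian receives Band B at value $897M, so the others get W − 897 = $1386M.
Without Meridian: best allocation of the remaining 2 bidders over all 3 bands is TerraLink→Band B ($578M), PeakComm→Band A ($820M), total $1398M.
VCG payment = (others' best without Meridian) − (others' welfare with Meridian) = 1398 − 1386 = $12M.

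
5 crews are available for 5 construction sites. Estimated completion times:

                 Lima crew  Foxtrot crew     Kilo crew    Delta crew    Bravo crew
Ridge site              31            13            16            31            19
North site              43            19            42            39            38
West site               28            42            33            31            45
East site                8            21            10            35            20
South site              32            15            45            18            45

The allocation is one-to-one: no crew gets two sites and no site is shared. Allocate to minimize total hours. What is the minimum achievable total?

This is the linear assignment problem.
Optimal: Lima crew→West site (28 hours), Foxtrot crew→North site (19 hours), Kilo crew→East site (10 hours), Delta crew→South site (18 hours), Bravo crew→Ridge site (19 hours) — total 28+19+10+18+19 = 94 hours.
Min-entry greedy (repeatedly take the single cheapest remaining cell) gives 110 hours, worse by 16.
No other one-to-one assignment undercuts 94 hours.

Min total: 94 hours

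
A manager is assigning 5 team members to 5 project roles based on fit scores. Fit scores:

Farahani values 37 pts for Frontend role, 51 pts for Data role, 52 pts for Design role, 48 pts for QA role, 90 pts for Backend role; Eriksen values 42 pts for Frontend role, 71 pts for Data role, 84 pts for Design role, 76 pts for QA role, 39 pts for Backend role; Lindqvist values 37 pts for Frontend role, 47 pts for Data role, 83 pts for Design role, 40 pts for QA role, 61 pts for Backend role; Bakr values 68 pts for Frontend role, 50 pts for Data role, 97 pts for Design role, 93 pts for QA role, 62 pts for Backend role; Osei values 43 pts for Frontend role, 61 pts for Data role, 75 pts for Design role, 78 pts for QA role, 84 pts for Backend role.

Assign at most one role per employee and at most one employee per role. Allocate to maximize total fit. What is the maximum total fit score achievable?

Maximum total: 390 pts

Optimal: Farahani→Backend role (90 pts), Eriksen→Data role (71 pts), Lindqvist→Design role (83 pts), Bakr→Frontend role (68 pts), Osei→QA role (78 pts) — total 90+71+83+68+78 = 390 pts.
Next-best assignment: Farahani→Backend role, Eriksen→Data role, Lindqvist→Design role, Bakr→QA role, Osei→Frontend role = 380 pts.
Every other assignment is strictly worse.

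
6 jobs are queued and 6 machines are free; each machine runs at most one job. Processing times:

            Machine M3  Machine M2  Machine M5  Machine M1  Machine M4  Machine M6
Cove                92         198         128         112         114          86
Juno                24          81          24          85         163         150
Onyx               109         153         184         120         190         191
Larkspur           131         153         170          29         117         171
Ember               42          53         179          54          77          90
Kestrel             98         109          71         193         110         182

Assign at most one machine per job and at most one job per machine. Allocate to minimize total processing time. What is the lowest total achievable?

Min total: 411 min

Optimal: Cove→Machine M6 (86 min), Juno→Machine M5 (24 min), Onyx→Machine M3 (109 min), Larkspur→Machine M1 (29 min), Ember→Machine M2 (53 min), Kestrel→Machine M4 (110 min) — total 86+24+109+29+53+110 = 411 min.
Row-greedy (each job in turn takes its cheapest remaining machine) gives 471 min, worse by 60.
Next-best assignment: Cove→Machine M6, Juno→Machine M5, Onyx→Machine M3, Larkspur→Machine M1, Ember→Machine M4, Kestrel→Machine M2 = 434 min.
Swapping Kestrel↔Onyx (Kestrel→Machine M3 98 min, Onyx→Machine M4 190 min) adds 69.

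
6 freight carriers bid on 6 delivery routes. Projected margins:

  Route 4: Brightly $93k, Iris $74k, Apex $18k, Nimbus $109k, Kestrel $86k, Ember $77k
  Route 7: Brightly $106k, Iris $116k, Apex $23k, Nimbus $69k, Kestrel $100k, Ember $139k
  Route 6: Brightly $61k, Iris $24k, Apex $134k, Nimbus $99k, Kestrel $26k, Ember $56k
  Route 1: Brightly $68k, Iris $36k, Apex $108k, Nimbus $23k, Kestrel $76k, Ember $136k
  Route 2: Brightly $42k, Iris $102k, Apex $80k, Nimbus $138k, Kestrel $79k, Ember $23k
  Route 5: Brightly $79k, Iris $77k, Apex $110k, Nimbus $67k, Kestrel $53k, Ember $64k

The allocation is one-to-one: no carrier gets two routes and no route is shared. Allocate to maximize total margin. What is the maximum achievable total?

Optimal: Brightly→Route 5 ($79k), Iris→Route 7 ($116k), Apex→Route 6 ($134k), Nimbus→Route 2 ($138k), Kestrel→Route 4 ($86k), Ember→Route 1 ($136k) — total 79+116+134+138+86+136 = $689k.
Max-entry greedy (repeatedly take the single best remaining cell) gives $657k, worse by 32.
No other one-to-one assignment exceeds $689k.

Maximum total: $689k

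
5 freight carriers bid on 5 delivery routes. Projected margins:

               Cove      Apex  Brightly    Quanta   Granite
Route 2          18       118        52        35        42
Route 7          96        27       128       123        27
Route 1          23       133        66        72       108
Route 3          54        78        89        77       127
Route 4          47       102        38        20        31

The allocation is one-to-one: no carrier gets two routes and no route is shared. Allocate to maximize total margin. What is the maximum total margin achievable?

Maximum total: $492k

Optimal: Cove→Route 4 ($47k), Apex→Route 2 ($118k), Brightly→Route 7 ($128k), Quanta→Route 1 ($72k), Granite→Route 3 ($127k) — total 47+118+128+72+127 = $492k.
Row-greedy (each carrier in turn takes its best remaining route) gives $384k, worse by 108.
Next-best assignment: Cove→Route 4, Apex→Route 2, Brightly→Route 3, Quanta→Route 7, Granite→Route 1 = $485k.
Swapping Granite↔Brightly (Granite→Route 7 $27k, Brightly→Route 3 $89k) loses 139.
No other one-to-one assignment exceeds $492k.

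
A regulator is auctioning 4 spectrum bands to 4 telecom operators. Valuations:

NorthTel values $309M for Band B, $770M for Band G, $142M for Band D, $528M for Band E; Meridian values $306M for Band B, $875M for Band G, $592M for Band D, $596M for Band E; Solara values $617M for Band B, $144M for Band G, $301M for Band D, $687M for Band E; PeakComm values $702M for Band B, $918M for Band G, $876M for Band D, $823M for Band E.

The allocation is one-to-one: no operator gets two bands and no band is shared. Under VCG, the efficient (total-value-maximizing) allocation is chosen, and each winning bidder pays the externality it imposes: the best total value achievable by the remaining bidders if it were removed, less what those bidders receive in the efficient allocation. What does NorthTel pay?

Efficient allocation: NorthTel→Band E ($528M), Meridian→Band G ($875M), Solara→Band B ($617M), PeakComm→Band D ($876M); total welfare W = $2896M.
NorthTel receives Band E at value $528M, so the others get W − 528 = $2368M.
Without NorthTel: best allocation of the remaining 3 bidders over all 4 bands is Meridian→Band G ($875M), Solara→Band E ($687M), PeakComm→Band D ($876M), total $2438M.
VCG payment = (others' best without NorthTel) − (others' welfare with NorthTel) = 2438 − 2368 = $70M.

NorthTel pays $70M.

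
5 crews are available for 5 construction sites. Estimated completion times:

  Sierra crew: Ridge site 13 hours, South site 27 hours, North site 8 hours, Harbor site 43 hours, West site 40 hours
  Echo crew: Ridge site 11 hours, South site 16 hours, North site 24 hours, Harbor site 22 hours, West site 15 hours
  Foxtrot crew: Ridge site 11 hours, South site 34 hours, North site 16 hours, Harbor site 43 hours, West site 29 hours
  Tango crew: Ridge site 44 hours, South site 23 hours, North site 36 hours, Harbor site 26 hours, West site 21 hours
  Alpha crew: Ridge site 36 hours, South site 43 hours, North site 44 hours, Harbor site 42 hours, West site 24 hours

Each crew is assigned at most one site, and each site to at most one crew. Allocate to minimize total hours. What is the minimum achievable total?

Min total: 85 hours

Optimal: Sierra crew→North site (8 hours), Echo crew→South site (16 hours), Foxtrot crew→Ridge site (11 hours), Tango crew→Harbor site (26 hours), Alpha crew→West site (24 hours) — total 8+16+11+26+24 = 85 hours.
Column-greedy (each site in turn goes to its cheapest remaining crew) gives 113 hours, worse by 28.
Swapping Tango crew↔Foxtrot crew (Tango crew→Ridge site 44 hours, Foxtrot crew→Harbor site 43 hours) adds 50.
Checked against all permutations: 85 hours is optimal.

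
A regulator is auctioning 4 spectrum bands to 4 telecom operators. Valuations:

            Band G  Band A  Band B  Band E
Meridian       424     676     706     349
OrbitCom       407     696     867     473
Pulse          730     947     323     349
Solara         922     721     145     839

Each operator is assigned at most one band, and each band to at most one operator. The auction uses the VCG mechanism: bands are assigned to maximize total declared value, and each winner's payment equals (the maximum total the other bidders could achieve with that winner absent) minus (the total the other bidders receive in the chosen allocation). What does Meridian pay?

Meridian pays $300M.

Efficient allocation: Meridian→Band A ($676M), OrbitCom→Band B ($867M), Pulse→Band G ($730M), Solara→Band E ($839M); total welfare W = $3112M.
Meridian receives Band A at value $676M, so the others get W − 676 = $2436M.
Without Meridian: best allocation of the remaining 3 bidders over all 4 bands is OrbitCom→Band B ($867M), Pulse→Band A ($947M), Solara→Band G ($922M), total $2736M.
VCG payment = (others' best without Meridian) − (others' welfare with Meridian) = 2736 − 2436 = $300M.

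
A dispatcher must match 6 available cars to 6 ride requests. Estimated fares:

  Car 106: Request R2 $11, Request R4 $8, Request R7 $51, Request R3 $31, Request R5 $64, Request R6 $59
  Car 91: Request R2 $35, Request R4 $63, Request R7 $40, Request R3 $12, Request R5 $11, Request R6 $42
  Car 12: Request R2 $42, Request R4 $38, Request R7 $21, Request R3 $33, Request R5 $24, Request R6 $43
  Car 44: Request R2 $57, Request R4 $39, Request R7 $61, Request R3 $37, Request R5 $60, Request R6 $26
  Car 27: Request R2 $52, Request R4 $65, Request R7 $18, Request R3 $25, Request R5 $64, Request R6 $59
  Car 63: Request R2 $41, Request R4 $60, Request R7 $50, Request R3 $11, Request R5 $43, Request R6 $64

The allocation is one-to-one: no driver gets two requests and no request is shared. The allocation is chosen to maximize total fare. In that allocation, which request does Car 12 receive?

Car 12 receives Request R3.

Optimal: Car 106→Request R5 ($64), Car 91→Request R4 ($63), Car 12→Request R3 ($33), Car 44→Request R7 ($61), Car 27→Request R2 ($52), Car 63→Request R6 ($64) — total 64+63+33+61+52+64 = $337.
Column-greedy (each request in turn goes to its best remaining driver) gives $291, worse by 46.
Next-best assignment: Car 106→Request R7, Car 91→Request R4, Car 12→Request R3, Car 44→Request R2, Car 27→Request R5, Car 63→Request R6 = $332.
Swapping Car 63↔Car 12 (Car 63→Request R3 $11, Car 12→Request R6 $43) loses 43.
Car 12's own top request is Request R6 ($43), but forcing Car 12→Request R6 and reassigning the rest optimally gives only $309 — worse by 28.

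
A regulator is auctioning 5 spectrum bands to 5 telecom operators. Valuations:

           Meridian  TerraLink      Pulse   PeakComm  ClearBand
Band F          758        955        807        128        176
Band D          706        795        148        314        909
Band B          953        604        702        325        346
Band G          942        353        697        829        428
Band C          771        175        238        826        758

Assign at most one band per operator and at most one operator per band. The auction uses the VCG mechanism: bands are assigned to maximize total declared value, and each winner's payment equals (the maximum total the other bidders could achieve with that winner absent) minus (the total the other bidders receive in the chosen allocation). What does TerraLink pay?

TerraLink pays $113M.

Efficient allocation: Meridian→Band B ($953M), TerraLink→Band F ($955M), Pulse→Band G ($697M), PeakComm→Band C ($826M), ClearBand→Band D ($909M); total welfare W = $4340M.
TerraLink receives Band F at value $955M, so the others get W − 955 = $3385M.
Without TerraLink: best allocation of the remaining 4 bidders over all 5 bands is Meridian→Band B ($953M), Pulse→Band F ($807M), PeakComm→Band G ($829M), ClearBand→Band D ($909M), total $3498M.
VCG payment = (others' best without TerraLink) − (others' welfare with TerraLink) = 3498 − 3385 = $113M.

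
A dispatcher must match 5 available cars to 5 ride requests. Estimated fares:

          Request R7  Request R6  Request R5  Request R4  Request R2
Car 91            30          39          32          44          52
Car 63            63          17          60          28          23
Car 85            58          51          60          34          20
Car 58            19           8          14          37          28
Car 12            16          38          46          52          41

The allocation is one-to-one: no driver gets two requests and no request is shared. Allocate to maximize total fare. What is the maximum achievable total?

Optimal: Car 91→Request R2 ($52), Car 63→Request R7 ($63), Car 85→Request R5 ($60), Car 58→Request R4 ($37), Car 12→Request R6 ($38) — total 52+63+60+37+38 = $250.
Column-greedy (each request in turn goes to its best remaining driver) gives $232, worse by 18.
Next-best assignment: Car 91→Request R2, Car 63→Request R7, Car 85→Request R6, Car 58→Request R4, Car 12→Request R5 = $249.

Max total: $250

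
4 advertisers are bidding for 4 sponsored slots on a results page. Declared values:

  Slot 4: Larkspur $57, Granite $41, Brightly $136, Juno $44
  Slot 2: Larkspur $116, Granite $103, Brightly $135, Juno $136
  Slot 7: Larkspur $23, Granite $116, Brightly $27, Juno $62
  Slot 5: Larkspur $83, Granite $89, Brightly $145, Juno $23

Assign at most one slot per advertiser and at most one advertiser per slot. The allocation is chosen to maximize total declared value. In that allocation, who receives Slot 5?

Larkspur receives Slot 5.

Optimal: Larkspur→Slot 5 ($83), Granite→Slot 7 ($116), Brightly→Slot 4 ($136), Juno→Slot 2 ($136) — total 83+116+136+136 = $471.
Row-greedy (each advertiser in turn takes its best remaining slot) gives $421, worse by 50.
Every other assignment is strictly worse.
Larkspur's own top slot is Slot 2 ($116), but forcing Larkspur→Slot 2 and reassigning the rest optimally gives only $421 — worse by 50.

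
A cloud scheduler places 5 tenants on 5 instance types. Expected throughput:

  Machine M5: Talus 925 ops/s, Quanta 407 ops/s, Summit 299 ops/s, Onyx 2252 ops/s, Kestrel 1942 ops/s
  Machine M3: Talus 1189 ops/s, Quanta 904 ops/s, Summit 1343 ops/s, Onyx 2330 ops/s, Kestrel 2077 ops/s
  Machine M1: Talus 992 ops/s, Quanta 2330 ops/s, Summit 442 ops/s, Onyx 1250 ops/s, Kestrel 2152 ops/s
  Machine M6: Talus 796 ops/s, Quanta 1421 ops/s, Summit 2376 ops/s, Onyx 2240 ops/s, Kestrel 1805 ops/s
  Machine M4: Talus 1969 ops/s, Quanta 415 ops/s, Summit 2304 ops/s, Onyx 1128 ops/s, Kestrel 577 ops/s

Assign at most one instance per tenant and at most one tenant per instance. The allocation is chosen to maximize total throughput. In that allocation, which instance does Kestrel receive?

Treat this as an assignment problem: match each tenant to one instance.
Optimal: Talus→Machine M4 (1969 ops/s), Quanta→Machine M1 (2330 ops/s), Summit→Machine M6 (2376 ops/s), Onyx→Machine M5 (2252 ops/s), Kestrel→Machine M3 (2077 ops/s) — total 1969+2330+2376+2252+2077 = 11004 ops/s.
Row-greedy (each tenant in turn takes its best remaining instance) gives 10947 ops/s, worse by 57.
Next-best assignment: Talus→Machine M4, Quanta→Machine M1, Summit→Machine M6, Onyx→Machine M3, Kestrel→Machine M5 = 10947 ops/s.
Swapping Talus↔Kestrel (Talus→Machine M3 1189 ops/s, Kestrel→Machine M4 577 ops/s) loses 2280.
Kestrel's own top instance is Machine M1 (2152 ops/s), but forcing Kestrel→Machine M1 and reassigning the rest optimally gives only 9653 ops/s — worse by 1351.

Kestrel receives Machine M3.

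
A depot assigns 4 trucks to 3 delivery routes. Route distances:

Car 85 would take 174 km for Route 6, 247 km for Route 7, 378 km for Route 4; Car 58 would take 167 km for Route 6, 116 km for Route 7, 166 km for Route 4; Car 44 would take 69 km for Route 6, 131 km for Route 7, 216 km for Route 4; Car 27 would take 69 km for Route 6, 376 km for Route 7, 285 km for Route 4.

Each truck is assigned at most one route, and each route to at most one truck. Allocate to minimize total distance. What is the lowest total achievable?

This is the linear assignment problem.
Optimal: Car 27→Route 6 (69 km), Car 44→Route 7 (131 km), Car 58→Route 4 (166 km) — total 69+131+166 = 366 km.
Row-greedy (each truck in turn takes its cheapest remaining route) gives 506 km, worse by 140.

Min total: 366 km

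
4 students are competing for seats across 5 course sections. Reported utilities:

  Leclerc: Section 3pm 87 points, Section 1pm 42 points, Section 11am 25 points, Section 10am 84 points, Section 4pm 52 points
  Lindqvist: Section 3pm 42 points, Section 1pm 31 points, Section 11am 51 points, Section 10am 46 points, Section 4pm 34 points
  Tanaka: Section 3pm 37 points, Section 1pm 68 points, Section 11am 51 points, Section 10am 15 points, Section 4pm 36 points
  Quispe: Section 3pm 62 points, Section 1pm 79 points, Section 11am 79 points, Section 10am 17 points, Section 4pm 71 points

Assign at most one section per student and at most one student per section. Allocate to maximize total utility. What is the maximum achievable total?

Max total: 280 points

This is a one-to-one assignment (maximum-weight bipartite matching).
Optimal: Leclerc→Section 3pm (87 points), Lindqvist→Section 10am (46 points), Tanaka→Section 1pm (68 points), Quispe→Section 11am (79 points) — total 87+46+68+79 = 280 points.
Max-entry greedy (repeatedly take the single best remaining cell) gives 253 points, worse by 27.
Next-best assignment: Leclerc→Section 3pm, Lindqvist→Section 11am, Tanaka→Section 1pm, Quispe→Section 4pm = 277 points.
Swapping Leclerc↔Lindqvist (Leclerc→Section 10am 84 points, Lindqvist→Section 3pm 42 points) loses 7.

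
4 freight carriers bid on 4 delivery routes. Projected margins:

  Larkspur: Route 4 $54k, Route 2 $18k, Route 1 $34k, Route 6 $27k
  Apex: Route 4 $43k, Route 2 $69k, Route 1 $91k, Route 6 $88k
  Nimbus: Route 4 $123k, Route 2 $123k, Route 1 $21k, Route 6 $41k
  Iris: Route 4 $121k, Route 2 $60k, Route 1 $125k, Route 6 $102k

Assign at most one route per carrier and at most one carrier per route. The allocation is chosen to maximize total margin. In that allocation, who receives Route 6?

Apex receives Route 6.

Optimal: Larkspur→Route 4 ($54k), Apex→Route 6 ($88k), Nimbus→Route 2 ($123k), Iris→Route 1 ($125k) — total 54+88+123+125 = $390k.
Max-entry greedy (repeatedly take the single best remaining cell) gives $354k, worse by 36.
Apex's own top route is Route 1 ($91k), but forcing Apex→Route 1 and reassigning the rest optimally gives only $370k — worse by 20.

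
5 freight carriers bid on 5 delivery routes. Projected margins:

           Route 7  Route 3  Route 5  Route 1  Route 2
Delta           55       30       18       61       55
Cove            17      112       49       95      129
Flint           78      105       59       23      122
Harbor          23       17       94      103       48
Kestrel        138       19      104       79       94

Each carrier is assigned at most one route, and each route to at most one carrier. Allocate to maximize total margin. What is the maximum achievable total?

Optimal: Delta→Route 1 ($61k), Cove→Route 3 ($112k), Flint→Route 2 ($122k), Harbor→Route 5 ($94k), Kestrel→Route 7 ($138k) — total 61+112+122+94+138 = $527k.
Max-entry greedy (repeatedly take the single best remaining cell) gives $493k, worse by 34.

Max total: $527k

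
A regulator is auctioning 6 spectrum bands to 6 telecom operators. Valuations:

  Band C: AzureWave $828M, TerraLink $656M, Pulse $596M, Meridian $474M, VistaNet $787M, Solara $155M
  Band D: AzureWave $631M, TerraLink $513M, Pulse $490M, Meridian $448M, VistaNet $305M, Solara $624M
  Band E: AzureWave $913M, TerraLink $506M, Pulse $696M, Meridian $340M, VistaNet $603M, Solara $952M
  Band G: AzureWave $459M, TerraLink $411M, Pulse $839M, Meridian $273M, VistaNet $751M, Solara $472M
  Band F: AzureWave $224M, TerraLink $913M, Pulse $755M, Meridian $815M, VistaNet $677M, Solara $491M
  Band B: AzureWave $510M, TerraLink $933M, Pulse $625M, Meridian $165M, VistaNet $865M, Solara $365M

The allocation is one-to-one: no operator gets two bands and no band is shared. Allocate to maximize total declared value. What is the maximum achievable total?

Max total: $4957M

This is a one-to-one assignment (maximum-weight bipartite matching).
Optimal: AzureWave→Band D ($631M), TerraLink→Band B ($933M), Pulse→Band G ($839M), Meridian→Band F ($815M), VistaNet→Band C ($787M), Solara→Band E ($952M) — total 631+933+839+815+787+952 = $4957M.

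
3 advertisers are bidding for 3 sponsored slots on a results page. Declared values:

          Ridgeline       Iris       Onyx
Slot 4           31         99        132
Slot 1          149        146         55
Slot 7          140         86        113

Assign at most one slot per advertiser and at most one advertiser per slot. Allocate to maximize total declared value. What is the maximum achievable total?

Optimal: Ridgeline→Slot 7 ($140), Iris→Slot 1 ($146), Onyx→Slot 4 ($132) — total 140+146+132 = $418.
Column-greedy (each slot in turn goes to its best remaining advertiser) gives $367, worse by 51.

Max total: $418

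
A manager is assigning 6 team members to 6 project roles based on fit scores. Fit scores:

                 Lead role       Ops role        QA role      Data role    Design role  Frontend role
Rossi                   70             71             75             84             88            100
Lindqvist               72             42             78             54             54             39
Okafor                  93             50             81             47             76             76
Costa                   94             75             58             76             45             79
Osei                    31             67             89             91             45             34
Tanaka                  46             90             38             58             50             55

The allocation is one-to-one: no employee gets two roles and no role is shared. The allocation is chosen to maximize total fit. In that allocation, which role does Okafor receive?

Optimal: Rossi→Frontend role (100 pts), Lindqvist→QA role (78 pts), Okafor→Design role (76 pts), Costa→Lead role (94 pts), Osei→Data role (91 pts), Tanaka→Ops role (90 pts) — total 100+78+76+94+91+90 = 529 pts.
Column-greedy (each role in turn goes to its best remaining employee) gives 472 pts, worse by 57.
Okafor's own top role is Lead role (93 pts), but forcing Okafor→Lead role and reassigning the rest optimally gives only 519 pts — worse by 10.

Okafor receives Design role.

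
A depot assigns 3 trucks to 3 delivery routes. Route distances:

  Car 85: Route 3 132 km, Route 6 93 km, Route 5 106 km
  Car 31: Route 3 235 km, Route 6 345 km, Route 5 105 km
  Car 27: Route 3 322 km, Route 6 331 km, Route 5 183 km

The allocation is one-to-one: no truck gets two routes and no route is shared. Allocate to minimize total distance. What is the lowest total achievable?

Min total: 511 km

Optimal: Car 85→Route 6 (93 km), Car 31→Route 3 (235 km), Car 27→Route 5 (183 km) — total 93+235+183 = 511 km.
Row-greedy (each truck in turn takes its cheapest remaining route) gives 520 km, worse by 9.
Swapping Car 31↔Car 27 (Car 31→Route 5 105 km, Car 27→Route 3 322 km) adds 9.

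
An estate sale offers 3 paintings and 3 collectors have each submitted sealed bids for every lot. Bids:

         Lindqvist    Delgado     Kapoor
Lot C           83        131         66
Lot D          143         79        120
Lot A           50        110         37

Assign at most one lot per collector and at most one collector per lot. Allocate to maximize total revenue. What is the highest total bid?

This is the linear assignment problem.
Optimal: Lindqvist→Lot D ($143), Delgado→Lot A ($110), Kapoor→Lot C ($66) — total 143+110+66 = $319.
Row-greedy (each collector in turn takes its best remaining lot) gives $311, worse by 8.
Next-best assignment: Lindqvist→Lot C, Delgado→Lot A, Kapoor→Lot D = $313.
Swapping Lindqvist↔Delgado (Lindqvist→Lot A $50, Delgado→Lot D $79) loses 124.

Max total: $319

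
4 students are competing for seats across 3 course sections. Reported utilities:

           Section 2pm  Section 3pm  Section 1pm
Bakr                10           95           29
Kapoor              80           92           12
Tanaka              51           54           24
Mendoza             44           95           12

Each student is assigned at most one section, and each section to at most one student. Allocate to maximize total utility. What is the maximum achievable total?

Treat this as an assignment problem: match each student to one section.
Optimal: Kapoor→Section 2pm (80 points), Mendoza→Section 3pm (95 points), Bakr→Section 1pm (29 points) — total 80+95+29 = 204 points.
Column-greedy (each section in turn goes to its best remaining student) gives 199 points, worse by 5.

Maximum total: 204 points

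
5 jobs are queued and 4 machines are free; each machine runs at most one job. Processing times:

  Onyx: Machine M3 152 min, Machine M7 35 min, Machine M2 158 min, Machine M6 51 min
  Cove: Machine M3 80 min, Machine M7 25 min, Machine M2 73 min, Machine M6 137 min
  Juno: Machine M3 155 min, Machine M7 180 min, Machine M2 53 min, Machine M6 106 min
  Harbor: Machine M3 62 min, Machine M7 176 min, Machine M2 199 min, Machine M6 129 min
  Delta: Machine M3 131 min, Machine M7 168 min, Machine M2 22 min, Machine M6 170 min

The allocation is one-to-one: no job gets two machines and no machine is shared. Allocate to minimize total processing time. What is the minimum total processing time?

Optimal: Harbor→Machine M3 (62 min), Cove→Machine M7 (25 min), Delta→Machine M2 (22 min), Onyx→Machine M6 (51 min) — total 62+25+22+51 = 160 min.
Row-greedy (each job in turn takes its cheapest remaining machine) gives 276 min, worse by 116.
Swapping Cove↔Onyx (Cove→Machine M6 137 min, Onyx→Machine M7 35 min) adds 96.

Minimum total: 160 min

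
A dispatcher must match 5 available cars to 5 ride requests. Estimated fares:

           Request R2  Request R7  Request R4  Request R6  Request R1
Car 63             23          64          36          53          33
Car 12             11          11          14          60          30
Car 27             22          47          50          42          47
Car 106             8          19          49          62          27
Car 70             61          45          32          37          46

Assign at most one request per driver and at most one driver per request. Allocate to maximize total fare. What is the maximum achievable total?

This is the linear assignment problem.
Optimal: Car 63→Request R7 ($64), Car 12→Request R6 ($60), Car 27→Request R1 ($47), Car 106→Request R4 ($49), Car 70→Request R2 ($61) — total 64+60+47+49+61 = $281.
Max-entry greedy (repeatedly take the single best remaining cell) gives $267, worse by 14.
Next-best assignment: Car 63→Request R7, Car 12→Request R1, Car 27→Request R4, Car 106→Request R6, Car 70→Request R2 = $267.

Max total: $281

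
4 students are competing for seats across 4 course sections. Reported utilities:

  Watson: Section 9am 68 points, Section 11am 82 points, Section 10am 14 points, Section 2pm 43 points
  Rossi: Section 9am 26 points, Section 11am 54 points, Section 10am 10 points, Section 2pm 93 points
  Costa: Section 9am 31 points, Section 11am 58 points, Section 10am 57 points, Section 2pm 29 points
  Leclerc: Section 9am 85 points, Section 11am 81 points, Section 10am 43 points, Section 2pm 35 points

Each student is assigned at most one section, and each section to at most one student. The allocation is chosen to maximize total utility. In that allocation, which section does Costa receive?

Optimal: Watson→Section 11am (82 points), Rossi→Section 2pm (93 points), Costa→Section 10am (57 points), Leclerc→Section 9am (85 points) — total 82+93+57+85 = 317 points.
Next-best assignment: Watson→Section 9am, Rossi→Section 2pm, Costa→Section 10am, Leclerc→Section 11am = 299 points.
No other one-to-one assignment exceeds 317 points.
Costa's own top section is Section 11am (58 points), but forcing Costa→Section 11am and reassigning the rest optimally gives only 262 points — worse by 55.

Costa receives Section 10am.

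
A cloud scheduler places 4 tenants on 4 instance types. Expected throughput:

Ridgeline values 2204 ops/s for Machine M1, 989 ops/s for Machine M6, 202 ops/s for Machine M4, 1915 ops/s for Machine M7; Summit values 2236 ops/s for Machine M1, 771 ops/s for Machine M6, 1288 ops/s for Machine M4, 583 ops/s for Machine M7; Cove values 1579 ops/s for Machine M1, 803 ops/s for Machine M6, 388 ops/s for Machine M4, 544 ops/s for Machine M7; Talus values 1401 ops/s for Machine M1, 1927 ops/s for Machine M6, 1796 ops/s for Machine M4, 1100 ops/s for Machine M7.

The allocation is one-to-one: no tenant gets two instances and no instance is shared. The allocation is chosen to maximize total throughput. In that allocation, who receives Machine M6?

Treat this as an assignment problem: match each tenant to one instance.
Optimal: Ridgeline→Machine M7 (1915 ops/s), Summit→Machine M1 (2236 ops/s), Cove→Machine M6 (803 ops/s), Talus→Machine M4 (1796 ops/s) — total 1915+2236+803+1796 = 6750 ops/s.
Row-greedy (each tenant in turn takes its best remaining instance) gives 5395 ops/s, worse by 1355.
Swapping Ridgeline↔Cove (Ridgeline→Machine M6 989 ops/s, Cove→Machine M7 544 ops/s) loses 1185.
Cove's own top instance is Machine M1 (1579 ops/s), but forcing Cove→Machine M1 and reassigning the rest optimally gives only 6709 ops/s — worse by 41.

Cove receives Machine M6.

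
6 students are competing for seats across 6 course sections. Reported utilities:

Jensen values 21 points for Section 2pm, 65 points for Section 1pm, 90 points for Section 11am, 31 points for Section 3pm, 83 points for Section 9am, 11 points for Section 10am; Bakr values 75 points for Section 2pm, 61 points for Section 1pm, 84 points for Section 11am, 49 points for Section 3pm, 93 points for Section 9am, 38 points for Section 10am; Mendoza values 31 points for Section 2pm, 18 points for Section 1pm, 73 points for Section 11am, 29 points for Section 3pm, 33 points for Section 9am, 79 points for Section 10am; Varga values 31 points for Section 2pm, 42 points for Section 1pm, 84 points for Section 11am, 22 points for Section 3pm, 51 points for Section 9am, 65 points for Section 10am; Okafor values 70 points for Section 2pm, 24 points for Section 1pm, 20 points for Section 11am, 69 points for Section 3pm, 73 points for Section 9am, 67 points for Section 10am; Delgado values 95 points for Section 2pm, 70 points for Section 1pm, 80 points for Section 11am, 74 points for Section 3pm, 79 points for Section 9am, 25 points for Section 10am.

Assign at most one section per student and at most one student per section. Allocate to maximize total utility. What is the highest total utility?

Max total: 485 points

This is a one-to-one assignment (maximum-weight bipartite matching).
Optimal: Jensen→Section 1pm (65 points), Bakr→Section 9am (93 points), Mendoza→Section 10am (79 points), Varga→Section 11am (84 points), Okafor→Section 3pm (69 points), Delgado→Section 2pm (95 points) — total 65+93+79+84+69+95 = 485 points.
Max-entry greedy (repeatedly take the single best remaining cell) gives 468 points, worse by 17.
Next-best assignment: Jensen→Section 9am, Bakr→Section 1pm, Mendoza→Section 10am, Varga→Section 11am, Okafor→Section 3pm, Delgado→Section 2pm = 471 points.
Swapping Bakr↔Delgado (Bakr→Section 2pm 75 points, Delgado→Section 9am 79 points) loses 34.
No other one-to-one assignment exceeds 485 points.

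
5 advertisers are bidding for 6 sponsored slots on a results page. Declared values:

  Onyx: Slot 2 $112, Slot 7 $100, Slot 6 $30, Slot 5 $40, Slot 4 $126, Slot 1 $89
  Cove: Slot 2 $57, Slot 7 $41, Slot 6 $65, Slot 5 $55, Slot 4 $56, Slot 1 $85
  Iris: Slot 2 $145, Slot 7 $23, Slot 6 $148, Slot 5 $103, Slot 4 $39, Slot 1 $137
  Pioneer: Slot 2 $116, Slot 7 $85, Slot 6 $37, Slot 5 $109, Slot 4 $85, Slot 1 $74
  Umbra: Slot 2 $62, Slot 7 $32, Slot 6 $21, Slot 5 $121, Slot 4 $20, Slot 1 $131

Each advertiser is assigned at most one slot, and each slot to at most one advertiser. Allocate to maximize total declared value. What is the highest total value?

Max total: $596

Optimal: Onyx→Slot 4 ($126), Cove→Slot 1 ($85), Iris→Slot 6 ($148), Pioneer→Slot 2 ($116), Umbra→Slot 5 ($121) — total 126+85+148+116+121 = $596.
Max-entry greedy (repeatedly take the single best remaining cell) gives $576, worse by 20.
Next-best assignment: Onyx→Slot 4, Cove→Slot 6, Iris→Slot 2, Pioneer→Slot 5, Umbra→Slot 1 = $576.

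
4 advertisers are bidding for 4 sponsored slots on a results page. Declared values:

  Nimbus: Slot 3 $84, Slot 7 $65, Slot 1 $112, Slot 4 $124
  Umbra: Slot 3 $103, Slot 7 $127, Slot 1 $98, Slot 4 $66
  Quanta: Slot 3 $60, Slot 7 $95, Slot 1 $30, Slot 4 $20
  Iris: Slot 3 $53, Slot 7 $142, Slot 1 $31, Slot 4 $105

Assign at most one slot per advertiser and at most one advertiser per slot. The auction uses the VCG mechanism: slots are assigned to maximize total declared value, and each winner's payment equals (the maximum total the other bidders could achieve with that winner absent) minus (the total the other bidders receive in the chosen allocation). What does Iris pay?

Iris pays $40.

Efficient allocation: Nimbus→Slot 4 ($124), Umbra→Slot 1 ($98), Quanta→Slot 3 ($60), Iris→Slot 7 ($142); total welfare W = $424.
Iris receives Slot 7 at value $142, so the others get W − 142 = $282.
Without Iris: best allocation of the remaining 3 bidders over all 4 slots is Nimbus→Slot 4 ($124), Umbra→Slot 3 ($103), Quanta→Slot 7 ($95), total $322.
VCG payment = (others' best without Iris) − (others' welfare with Iris) = 322 − 282 = $40.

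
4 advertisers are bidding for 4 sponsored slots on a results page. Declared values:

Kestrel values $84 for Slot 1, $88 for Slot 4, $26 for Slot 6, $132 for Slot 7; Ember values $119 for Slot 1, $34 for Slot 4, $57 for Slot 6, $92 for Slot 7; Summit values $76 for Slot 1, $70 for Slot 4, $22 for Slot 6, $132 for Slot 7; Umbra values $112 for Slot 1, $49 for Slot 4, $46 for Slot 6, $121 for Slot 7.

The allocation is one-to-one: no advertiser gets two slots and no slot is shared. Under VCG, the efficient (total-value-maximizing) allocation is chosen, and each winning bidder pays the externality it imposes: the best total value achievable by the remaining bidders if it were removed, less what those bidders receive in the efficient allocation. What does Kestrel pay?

Efficient allocation: Kestrel→Slot 4 ($88), Ember→Slot 6 ($57), Summit→Slot 7 ($132), Umbra→Slot 1 ($112); total welfare W = $389.
Kestrel receives Slot 4 at value $88, so the others get W − 88 = $301.
Without Kestrel: best allocation of the remaining 3 bidders over all 4 slots is Ember→Slot 1 ($119), Summit→Slot 4 ($70), Umbra→Slot 7 ($121), total $310.
VCG payment = (others' best without Kestrel) − (others' welfare with Kestrel) = 310 − 301 = $9.

Kestrel pays $9.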